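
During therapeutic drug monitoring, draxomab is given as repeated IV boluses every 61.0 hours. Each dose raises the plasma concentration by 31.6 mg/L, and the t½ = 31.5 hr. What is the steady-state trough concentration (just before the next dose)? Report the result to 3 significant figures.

k = ln 2 / 31.5 = 0.02200 hr⁻¹
Fraction remaining after one interval: e^(−kτ) = e^(−0.02200 × 61.0) = 0.2612
R = 1 / (1 − 0.2612) = 1.354
Css,max = 31.6 × 1.354 = 42.77 mg/L
Css,min = Css,max × e^(−kτ) = 42.77 × 0.2612 ≈ 11.2 mg/L

11.2 mg/L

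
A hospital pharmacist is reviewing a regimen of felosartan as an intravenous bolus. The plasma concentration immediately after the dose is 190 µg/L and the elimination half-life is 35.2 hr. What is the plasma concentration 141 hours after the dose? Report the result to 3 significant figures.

k = ln 2 / 35.2 = 0.01969 hr⁻¹
C(t) = C₀ e^(−kt) = 190 × e^(−0.01969 × 141) = 190 × e^(−2.777) = 190 × 0.06225 ≈ 11.8 µg/L

11.8 µg/L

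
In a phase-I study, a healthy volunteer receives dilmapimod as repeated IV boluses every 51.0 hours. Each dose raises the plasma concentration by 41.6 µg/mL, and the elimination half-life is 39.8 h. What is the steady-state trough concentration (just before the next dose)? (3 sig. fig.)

29.1 µg/mL

k = ln 2 / 39.8 = 0.01742 h⁻¹
Fraction remaining after one interval: e^(−kτ) = e^(−0.01742 × 51.0) = 0.4114
R = 1 / (1 − 0.4114) = 1.699
Css,max = 41.6 × 1.699 = 70.68 µg/mL
Css,min = Css,max × e^(−kτ) = 70.68 × 0.4114 ≈ 29.1 µg/mL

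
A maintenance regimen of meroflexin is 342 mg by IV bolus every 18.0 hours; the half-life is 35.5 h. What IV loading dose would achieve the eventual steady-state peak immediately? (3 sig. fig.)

1150 mg

k = ln 2 / 35.5 = 0.01953 h⁻¹
Accumulation ratio R = 1 / (1 − e^(−kτ)) = 1 / (1 − e^(−0.01953×18.0)) = 1 / (1 − 0.7037) = 3.375
Loading dose = maintenance dose × R = 342 × 3.375 ≈ 1150 mg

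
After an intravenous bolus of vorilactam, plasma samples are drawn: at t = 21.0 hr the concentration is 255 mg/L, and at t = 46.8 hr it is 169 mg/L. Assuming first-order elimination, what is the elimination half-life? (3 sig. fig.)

k = ln(C₁/C₂) / (t₂ − t₁) = ln(255/169) / (46.8 − 21.0)
  = 0.4114 / 25.80 = 0.01594 hr⁻¹
t½ = ln 2 / k = ln 2 / 0.01594 ≈ 43.5 hours

43.5 hours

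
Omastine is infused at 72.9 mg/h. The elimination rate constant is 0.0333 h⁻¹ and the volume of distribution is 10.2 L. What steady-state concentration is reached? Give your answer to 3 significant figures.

CL = k · V = 0.0333 × 10.2 = 0.3397 L/h
Css = rate / CL = 72.9 / 0.3397 ≈ 215 mg/L

215 mg/L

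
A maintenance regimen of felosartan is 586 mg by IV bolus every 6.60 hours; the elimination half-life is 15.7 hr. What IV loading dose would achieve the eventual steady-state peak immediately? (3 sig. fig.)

2320 mg

k = ln 2 / 15.7 = 0.04415 hr⁻¹
Accumulation ratio R = 1 / (1 − e^(−kτ)) = 1 / (1 − e^(−0.04415×6.60)) = 1 / (1 − 0.7472) = 3.956
Loading dose = maintenance dose × R = 586 × 3.956 ≈ 2320 mg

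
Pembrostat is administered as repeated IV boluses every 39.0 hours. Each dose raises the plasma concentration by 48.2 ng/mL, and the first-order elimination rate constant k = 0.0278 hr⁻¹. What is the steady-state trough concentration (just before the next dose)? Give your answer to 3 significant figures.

24.6 ng/mL

Fraction remaining after one interval: e^(−kτ) = e^(−0.02780 × 39.0) = 0.3382
R = 1 / (1 − 0.3382) = 1.511
Css,max = 48.2 × 1.511 = 72.83 ng/mL
Css,min = Css,max × e^(−kτ) = 72.83 × 0.3382 ≈ 24.6 ng/mL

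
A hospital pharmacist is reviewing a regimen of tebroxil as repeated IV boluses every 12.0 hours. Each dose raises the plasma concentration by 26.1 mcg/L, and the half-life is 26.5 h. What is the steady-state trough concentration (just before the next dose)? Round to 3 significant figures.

k = ln 2 / 26.5 = 0.02616 h⁻¹
Fraction remaining after one interval: e^(−kτ) = e^(−0.02616 × 12.0) = 0.7306
R = 1 / (1 − 0.7306) = 3.712
Css,max = 26.1 × 3.712 = 96.88 mcg/L
Css,min = Css,max × e^(−kτ) = 96.88 × 0.7306 ≈ 70.8 mcg/L

70.8 mcg/L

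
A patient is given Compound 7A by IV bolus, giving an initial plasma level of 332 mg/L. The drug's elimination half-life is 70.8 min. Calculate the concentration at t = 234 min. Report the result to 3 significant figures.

33.6 mg/L

k = ln 2 / 70.8 = 0.009790 min⁻¹
234 min is 3.305 half-lives, so C = 332 × (1/2)^3.305 = 332 × 0.1012 ≈ 33.6 mg/L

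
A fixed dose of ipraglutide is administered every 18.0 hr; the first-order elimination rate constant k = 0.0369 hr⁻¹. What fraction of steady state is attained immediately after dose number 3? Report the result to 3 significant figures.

0.864

f_n = 1 − e^(−nkτ) = 1 − e^(−3 × 0.03690 × 18.0) = 1 − e^(−1.993) = 1 − 0.1363 ≈ 0.864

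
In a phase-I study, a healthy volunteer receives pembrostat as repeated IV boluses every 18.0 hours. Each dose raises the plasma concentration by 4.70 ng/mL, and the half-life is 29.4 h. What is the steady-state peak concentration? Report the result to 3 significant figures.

k = ln 2 / 29.4 = 0.02358 h⁻¹
Fraction remaining after one interval: e^(−kτ) = e^(−0.02358 × 18.0) = 0.6542
R = 1 / (1 − 0.6542) = 2.892
Css,max = 4.70 × 2.892 ≈ 13.6 ng/mL

13.6 ng/mL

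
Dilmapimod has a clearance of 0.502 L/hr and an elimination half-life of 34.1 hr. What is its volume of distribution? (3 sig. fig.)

24.7 L

k = ln 2 / t½ = ln 2 / 34.1 = 0.02033 hr⁻¹
V = CL / k = 0.502 / 0.02033 ≈ 24.7 L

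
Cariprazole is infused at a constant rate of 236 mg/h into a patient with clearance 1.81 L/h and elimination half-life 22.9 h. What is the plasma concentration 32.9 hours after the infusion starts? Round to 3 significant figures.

Css = rate / CL = 236 / 1.81 = 130.4 mg/L
k = ln 2 / 22.9 = 0.03027 h⁻¹
C(t) = Css (1 − e^(−kt)) = 130.4 × (1 − e^(−0.9958)) = 130.4 × 0.6306 ≈ 82.2 mg/L

82.2 mg/L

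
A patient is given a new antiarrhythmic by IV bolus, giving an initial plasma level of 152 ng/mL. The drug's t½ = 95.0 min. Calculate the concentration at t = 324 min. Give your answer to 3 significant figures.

14.3 ng/mL

k = ln 2 / 95.0 = 0.007296 min⁻¹
324 min is 3.411 half-lives, so C = 152 × (1/2)^3.411 = 152 × 0.09404 ≈ 14.3 ng/mL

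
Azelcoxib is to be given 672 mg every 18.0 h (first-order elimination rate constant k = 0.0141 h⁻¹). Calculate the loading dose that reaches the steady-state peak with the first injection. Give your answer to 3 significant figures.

Accumulation ratio R = 1 / (1 − e^(−kτ)) = 1 / (1 − e^(−0.01410×18.0)) = 1 / (1 − 0.7758) = 4.461
Loading dose = maintenance dose × R = 672 × 4.461 ≈ 3000 mg

3000 mg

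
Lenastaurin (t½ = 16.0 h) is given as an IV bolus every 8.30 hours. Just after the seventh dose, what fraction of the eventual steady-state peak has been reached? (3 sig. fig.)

0.919

k = ln 2 / 16.0 = 0.04332 h⁻¹
f_n = 1 − e^(−nkτ) = 1 − e^(−7 × 0.04332 × 8.30) = 1 − e^(−2.517) = 1 − 0.08070 ≈ 0.919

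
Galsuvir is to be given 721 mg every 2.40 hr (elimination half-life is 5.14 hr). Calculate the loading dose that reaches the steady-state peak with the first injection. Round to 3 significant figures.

k = ln 2 / 5.14 = 0.1349 hr⁻¹
Accumulation ratio R = 1 / (1 − e^(−kτ)) = 1 / (1 − e^(−0.1349×2.40)) = 1 / (1 − 0.7235) = 3.617
Loading dose = maintenance dose × R = 721 × 3.617 ≈ 2610 mg

2610 mg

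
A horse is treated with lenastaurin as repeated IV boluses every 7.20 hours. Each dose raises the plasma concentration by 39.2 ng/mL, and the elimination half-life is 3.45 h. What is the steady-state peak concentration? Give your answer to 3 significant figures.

k = ln 2 / 3.45 = 0.2009 h⁻¹
Fraction remaining after one interval: e^(−kτ) = e^(−0.2009 × 7.20) = 0.2354
R = 1 / (1 − 0.2354) = 1.308
Css,max = 39.2 × 1.308 ≈ 51.3 ng/mL

51.3 ng/mL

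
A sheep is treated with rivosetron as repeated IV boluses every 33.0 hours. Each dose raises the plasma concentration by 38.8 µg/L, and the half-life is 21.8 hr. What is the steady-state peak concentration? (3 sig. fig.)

59.7 µg/L

k = ln 2 / 21.8 = 0.03180 hr⁻¹
Fraction remaining after one interval: e^(−kτ) = e^(−0.03180 × 33.0) = 0.3502
R = 1 / (1 − 0.3502) = 1.539
Css,max = 38.8 × 1.539 ≈ 59.7 µg/L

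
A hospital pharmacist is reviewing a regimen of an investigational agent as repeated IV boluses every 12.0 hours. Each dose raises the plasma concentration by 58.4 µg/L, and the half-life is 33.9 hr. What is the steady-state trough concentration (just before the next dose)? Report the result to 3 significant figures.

210 µg/L

k = ln 2 / 33.9 = 0.02045 hr⁻¹
Fraction remaining after one interval: e^(−kτ) = e^(−0.02045 × 12.0) = 0.7824
R = 1 / (1 − 0.7824) = 4.596
Css,max = 58.4 × 4.596 = 268.4 µg/L
Css,min = Css,max × e^(−kτ) = 268.4 × 0.7824 ≈ 210 µg/L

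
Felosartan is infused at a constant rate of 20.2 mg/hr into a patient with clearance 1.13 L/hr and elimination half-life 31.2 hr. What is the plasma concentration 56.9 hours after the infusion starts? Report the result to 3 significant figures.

12.8 µg/mL

Css = rate / CL = 20.2 / 1.13 = 17.88 µg/mL
k = ln 2 / 31.2 = 0.02222 hr⁻¹
C(t) = Css (1 − e^(−kt)) = 17.88 × (1 − e^(−1.264)) = 17.88 × 0.7175 ≈ 12.8 µg/mL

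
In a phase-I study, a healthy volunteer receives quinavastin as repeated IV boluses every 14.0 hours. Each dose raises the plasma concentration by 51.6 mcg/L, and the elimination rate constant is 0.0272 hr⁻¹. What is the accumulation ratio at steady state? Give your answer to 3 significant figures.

Fraction remaining after one interval: e^(−kτ) = e^(−0.02720 × 14.0) = 0.6833
R = 1 / (1 − 0.6833) = 1 / 0.3167 ≈ 3.16

3.16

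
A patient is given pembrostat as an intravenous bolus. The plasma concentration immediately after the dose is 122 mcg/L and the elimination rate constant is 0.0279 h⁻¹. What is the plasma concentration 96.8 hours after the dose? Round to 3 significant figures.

8.19 mcg/L

C(t) = C₀ e^(−kt) = 122 × e^(−0.02790 × 96.8) = 122 × e^(−2.701) = 122 × 0.06716 ≈ 8.19 mcg/L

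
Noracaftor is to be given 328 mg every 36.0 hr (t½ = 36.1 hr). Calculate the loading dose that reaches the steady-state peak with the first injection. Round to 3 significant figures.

657 mg

k = ln 2 / 36.1 = 0.01920 hr⁻¹
Accumulation ratio R = 1 / (1 − e^(−kτ)) = 1 / (1 − e^(−0.01920×36.0)) = 1 / (1 − 0.5010) = 2.004
Loading dose = maintenance dose × R = 328 × 2.004 ≈ 657 mg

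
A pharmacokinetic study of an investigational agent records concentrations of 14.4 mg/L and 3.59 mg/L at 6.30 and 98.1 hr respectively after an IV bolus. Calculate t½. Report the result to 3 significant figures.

45.8 hours

k = ln(C₁/C₂) / (t₂ − t₁) = ln(14.4/3.59) / (98.1 − 6.30)
  = 1.389 / 91.80 = 0.01513 hr⁻¹
t½ = ln 2 / k = ln 2 / 0.01513 ≈ 45.8 hours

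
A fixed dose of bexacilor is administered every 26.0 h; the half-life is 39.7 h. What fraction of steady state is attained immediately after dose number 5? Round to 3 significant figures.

0.897

k = ln 2 / 39.7 = 0.01746 h⁻¹
f_n = 1 − e^(−nkτ) = 1 − e^(−5 × 0.01746 × 26.0) = 1 − e^(−2.270) = 1 − 0.1033 ≈ 0.897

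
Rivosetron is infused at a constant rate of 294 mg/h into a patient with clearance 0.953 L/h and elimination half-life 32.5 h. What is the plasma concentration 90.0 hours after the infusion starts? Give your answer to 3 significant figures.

263 mg/L

Css = rate / CL = 294 / 0.953 = 308.5 mg/L
k = ln 2 / 32.5 = 0.02133 h⁻¹
C(t) = Css (1 − e^(−kt)) = 308.5 × (1 − e^(−1.919)) = 308.5 × 0.8533 ≈ 263 mg/L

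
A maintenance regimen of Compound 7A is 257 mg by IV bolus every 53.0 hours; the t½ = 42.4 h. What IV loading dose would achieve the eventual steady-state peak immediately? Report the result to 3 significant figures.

443 mg

k = ln 2 / 42.4 = 0.01635 h⁻¹
Accumulation ratio R = 1 / (1 − e^(−kτ)) = 1 / (1 − e^(−0.01635×53.0)) = 1 / (1 − 0.4204) = 1.725
Loading dose = maintenance dose × R = 257 × 1.725 ≈ 443 mg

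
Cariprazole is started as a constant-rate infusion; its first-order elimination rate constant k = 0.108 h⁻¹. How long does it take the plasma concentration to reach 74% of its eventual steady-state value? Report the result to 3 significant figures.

f = 1 − e^(−kt)  ⇒  t = −ln(1 − f) / k
t = −ln(1 − 0.74) / 0.1080 = 1.347 / 0.1080 ≈ 12.5 hours

12.5 hours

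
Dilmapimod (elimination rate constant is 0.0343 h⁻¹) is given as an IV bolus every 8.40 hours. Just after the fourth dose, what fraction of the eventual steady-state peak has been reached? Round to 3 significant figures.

f_n = 1 − e^(−nkτ) = 1 − e^(−4 × 0.03430 × 8.40) = 1 − e^(−1.152) = 1 − 0.3159 ≈ 0.684

0.684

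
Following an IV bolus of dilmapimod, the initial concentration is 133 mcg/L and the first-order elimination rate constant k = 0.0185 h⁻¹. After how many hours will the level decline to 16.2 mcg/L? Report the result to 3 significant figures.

114 hours

C(t) = C₀ e^(−kt)  ⇒  t = ln(C₀/C) / k
t = ln(133/16.2) / 0.01850 = 2.105 / 0.01850 ≈ 114 hours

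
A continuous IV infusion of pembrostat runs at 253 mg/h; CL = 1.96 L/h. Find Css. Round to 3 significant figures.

129 µg/mL

Css = infusion rate / CL = 253 / 1.96 ≈ 129 µg/mL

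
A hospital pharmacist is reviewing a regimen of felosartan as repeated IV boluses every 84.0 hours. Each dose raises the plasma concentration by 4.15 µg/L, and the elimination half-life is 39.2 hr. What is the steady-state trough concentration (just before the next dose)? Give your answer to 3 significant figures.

1.21 µg/L

k = ln 2 / 39.2 = 0.01768 hr⁻¹
Fraction remaining after one interval: e^(−kτ) = e^(−0.01768 × 84.0) = 0.2264
R = 1 / (1 − 0.2264) = 1.293
Css,max = 4.15 × 1.293 = 5.365 µg/L
Css,min = Css,max × e^(−kτ) = 5.365 × 0.2264 ≈ 1.21 µg/L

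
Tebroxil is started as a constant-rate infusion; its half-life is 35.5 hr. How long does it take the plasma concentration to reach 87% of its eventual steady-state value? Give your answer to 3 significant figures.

k = ln 2 / 35.5 = 0.01953 hr⁻¹
f = 1 − e^(−kt)  ⇒  t = −ln(1 − f) / k
t = −ln(1 − 0.87) / 0.01953 = 2.040 / 0.01953 ≈ 104 hours

104 hours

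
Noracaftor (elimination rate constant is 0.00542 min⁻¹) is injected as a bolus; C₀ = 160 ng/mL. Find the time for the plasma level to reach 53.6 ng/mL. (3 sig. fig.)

202 minutes

C(t) = C₀ e^(−kt)  ⇒  t = ln(C₀/C) / k
t = ln(160/53.6) / 0.005420 = 1.094 / 0.005420 ≈ 202 minutes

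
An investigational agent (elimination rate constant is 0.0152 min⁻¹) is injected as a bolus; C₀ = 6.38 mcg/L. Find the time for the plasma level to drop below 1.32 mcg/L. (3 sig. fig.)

104 minutes

C(t) = C₀ e^(−kt)  ⇒  t = ln(C₀/C) / k
t = ln(6.38/1.32) / 0.01520 = 1.576 / 0.01520 ≈ 104 minutes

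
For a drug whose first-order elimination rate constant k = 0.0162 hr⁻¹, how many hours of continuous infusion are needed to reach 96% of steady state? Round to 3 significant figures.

f = 1 − e^(−kt)  ⇒  t = −ln(1 − f) / k
t = −ln(1 − 0.96) / 0.01620 = 3.219 / 0.01620 ≈ 199 hours

199 hours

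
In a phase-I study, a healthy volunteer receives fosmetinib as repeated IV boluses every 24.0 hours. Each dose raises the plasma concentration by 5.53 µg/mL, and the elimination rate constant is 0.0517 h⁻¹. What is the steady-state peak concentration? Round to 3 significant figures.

7.78 µg/mL

Fraction remaining after one interval: e^(−kτ) = e^(−0.05170 × 24.0) = 0.2892
R = 1 / (1 − 0.2892) = 1.407
Css,max = 5.53 × 1.407 ≈ 7.78 µg/mL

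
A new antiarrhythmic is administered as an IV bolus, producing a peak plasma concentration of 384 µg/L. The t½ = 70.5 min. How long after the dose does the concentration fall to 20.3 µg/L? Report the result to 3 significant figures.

k = ln 2 / 70.5 = 0.009832 min⁻¹
C(t) = C₀ e^(−kt)  ⇒  t = ln(C₀/C) / k
t = ln(384/20.3) / 0.009832 = 2.940 / 0.009832 ≈ 299 minutes

299 minutes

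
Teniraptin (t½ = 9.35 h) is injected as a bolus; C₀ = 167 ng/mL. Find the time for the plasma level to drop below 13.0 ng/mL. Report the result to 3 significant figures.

34.4 hours

k = ln 2 / 9.35 = 0.07413 h⁻¹
C(t) = C₀ e^(−kt)  ⇒  t = ln(C₀/C) / k
t = ln(167/13.0) / 0.07413 = 2.553 / 0.07413 ≈ 34.4 hours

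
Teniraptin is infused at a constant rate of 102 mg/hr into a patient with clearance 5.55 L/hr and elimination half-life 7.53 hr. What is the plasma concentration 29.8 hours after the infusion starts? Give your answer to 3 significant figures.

Css = rate / CL = 102 / 5.55 = 18.38 µg/mL
k = ln 2 / 7.53 = 0.09205 hr⁻¹
C(t) = Css (1 − e^(−kt)) = 18.38 × (1 − e^(−2.743)) = 18.38 × 0.9356 ≈ 17.2 µg/mL

17.2 µg/mL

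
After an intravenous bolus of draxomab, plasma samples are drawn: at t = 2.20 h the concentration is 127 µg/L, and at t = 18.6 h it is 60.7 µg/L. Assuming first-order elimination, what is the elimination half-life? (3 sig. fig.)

15.4 hours

k = ln(C₁/C₂) / (t₂ − t₁) = ln(127/60.7) / (18.6 − 2.20)
  = 0.7382 / 16.40 = 0.04501 h⁻¹
t½ = ln 2 / k = ln 2 / 0.04501 ≈ 15.4 hours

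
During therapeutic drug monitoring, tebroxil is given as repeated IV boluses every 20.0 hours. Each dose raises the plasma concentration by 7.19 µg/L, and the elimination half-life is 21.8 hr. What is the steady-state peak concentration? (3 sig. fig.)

k = ln 2 / 21.8 = 0.03180 hr⁻¹
Fraction remaining after one interval: e^(−kτ) = e^(−0.03180 × 20.0) = 0.5295
R = 1 / (1 − 0.5295) = 2.125
Css,max = 7.19 × 2.125 ≈ 15.3 µg/L

15.3 µg/L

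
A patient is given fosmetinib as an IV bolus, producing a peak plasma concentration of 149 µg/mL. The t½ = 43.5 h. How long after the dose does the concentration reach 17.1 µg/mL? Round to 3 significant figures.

136 hours

k = ln 2 / 43.5 = 0.01593 h⁻¹
C(t) = C₀ e^(−kt)  ⇒  t = ln(C₀/C) / k
t = ln(149/17.1) / 0.01593 = 2.165 / 0.01593 ≈ 136 hours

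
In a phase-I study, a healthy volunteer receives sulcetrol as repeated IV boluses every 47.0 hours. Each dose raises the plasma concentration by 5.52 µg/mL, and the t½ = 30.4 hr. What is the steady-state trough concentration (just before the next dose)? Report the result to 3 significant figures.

2.87 µg/mL

k = ln 2 / 30.4 = 0.02280 hr⁻¹
Fraction remaining after one interval: e^(−kτ) = e^(−0.02280 × 47.0) = 0.3424
R = 1 / (1 − 0.3424) = 1.521
Css,max = 5.52 × 1.521 = 8.395 µg/mL
Css,min = Css,max × e^(−kτ) = 8.395 × 0.3424 ≈ 2.87 µg/mL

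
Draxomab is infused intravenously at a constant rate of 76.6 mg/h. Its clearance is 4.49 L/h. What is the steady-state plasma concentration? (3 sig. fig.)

17.1 µg/mL

Css = infusion rate / CL = 76.6 / 4.49 ≈ 17.1 µg/mL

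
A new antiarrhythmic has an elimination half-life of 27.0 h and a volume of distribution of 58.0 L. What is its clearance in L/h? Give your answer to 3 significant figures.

1.49 L/h

k = ln 2 / t½ = ln 2 / 27.0 = 0.02567 h⁻¹
CL = k · V = 0.02567 × 58.0 ≈ 1.49 L/h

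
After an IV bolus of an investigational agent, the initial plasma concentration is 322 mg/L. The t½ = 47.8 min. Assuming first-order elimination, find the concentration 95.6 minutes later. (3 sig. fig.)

k = ln 2 / 47.8 = 0.01450 min⁻¹
C(t) = C₀ e^(−kt) = 322 × e^(−0.01450 × 95.6) = 322 × e^(−1.386) = 322 × 0.2500 ≈ 80.5 mg/L

80.5 mg/L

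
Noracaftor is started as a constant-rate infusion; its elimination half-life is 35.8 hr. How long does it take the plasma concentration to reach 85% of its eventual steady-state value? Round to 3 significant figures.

98.0 hours

k = ln 2 / 35.8 = 0.01936 hr⁻¹
f = 1 − e^(−kt)  ⇒  t = −ln(1 − f) / k
t = −ln(1 − 0.85) / 0.01936 = 1.897 / 0.01936 ≈ 98.0 hours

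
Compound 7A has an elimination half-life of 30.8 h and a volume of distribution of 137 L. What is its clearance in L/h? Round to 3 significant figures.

k = ln 2 / t½ = ln 2 / 30.8 = 0.02250 h⁻¹
CL = k · V = 0.02250 × 137 ≈ 3.08 L/h

3.08 L/h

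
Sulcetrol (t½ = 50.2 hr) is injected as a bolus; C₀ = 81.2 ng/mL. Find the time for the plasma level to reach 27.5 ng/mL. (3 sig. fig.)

k = ln 2 / 50.2 = 0.01381 hr⁻¹
C(t) = C₀ e^(−kt)  ⇒  t = ln(C₀/C) / k
t = ln(81.2/27.5) / 0.01381 = 1.083 / 0.01381 ≈ 78.4 hours

78.4 hours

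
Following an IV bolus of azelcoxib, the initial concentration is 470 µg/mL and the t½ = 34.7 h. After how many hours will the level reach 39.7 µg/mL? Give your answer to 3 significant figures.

k = ln 2 / 34.7 = 0.01998 h⁻¹
C(t) = C₀ e^(−kt)  ⇒  t = ln(C₀/C) / k
t = ln(470/39.7) / 0.01998 = 2.471 / 0.01998 ≈ 124 hours

124 hours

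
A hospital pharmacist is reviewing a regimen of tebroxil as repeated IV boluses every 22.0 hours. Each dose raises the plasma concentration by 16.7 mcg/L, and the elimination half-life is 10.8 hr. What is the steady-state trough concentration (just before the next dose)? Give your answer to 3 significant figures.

k = ln 2 / 10.8 = 0.06418 hr⁻¹
Fraction remaining after one interval: e^(−kτ) = e^(−0.06418 × 22.0) = 0.2437
R = 1 / (1 − 0.2437) = 1.322
Css,max = 16.7 × 1.322 = 22.08 mcg/L
Css,min = Css,max × e^(−kτ) = 22.08 × 0.2437 ≈ 5.38 mcg/L

5.38 mcg/L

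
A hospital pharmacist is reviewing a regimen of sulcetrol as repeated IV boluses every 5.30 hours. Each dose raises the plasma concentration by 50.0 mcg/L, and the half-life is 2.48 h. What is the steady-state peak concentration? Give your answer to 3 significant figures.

k = ln 2 / 2.48 = 0.2795 h⁻¹
Fraction remaining after one interval: e^(−kτ) = e^(−0.2795 × 5.30) = 0.2273
R = 1 / (1 − 0.2273) = 1.294
Css,max = 50.0 × 1.294 ≈ 64.7 mcg/L

64.7 mcg/L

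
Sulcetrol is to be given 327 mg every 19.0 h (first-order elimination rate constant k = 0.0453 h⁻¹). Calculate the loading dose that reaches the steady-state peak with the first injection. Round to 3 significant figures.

Accumulation ratio R = 1 / (1 − e^(−kτ)) = 1 / (1 − e^(−0.04530×19.0)) = 1 / (1 − 0.4229) = 1.733
Loading dose = maintenance dose × R = 327 × 1.733 ≈ 567 mg

567 mg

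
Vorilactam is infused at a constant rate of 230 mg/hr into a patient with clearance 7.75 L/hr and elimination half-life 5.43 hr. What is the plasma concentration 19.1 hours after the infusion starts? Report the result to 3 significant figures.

27.1 µg/mL

Css = rate / CL = 230 / 7.75 = 29.68 µg/mL
k = ln 2 / 5.43 = 0.1277 hr⁻¹
C(t) = Css (1 − e^(−kt)) = 29.68 × (1 − e^(−2.438)) = 29.68 × 0.9127 ≈ 27.1 µg/mL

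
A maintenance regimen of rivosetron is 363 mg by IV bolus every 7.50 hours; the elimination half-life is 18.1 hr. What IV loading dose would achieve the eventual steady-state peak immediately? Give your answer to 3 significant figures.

k = ln 2 / 18.1 = 0.03830 hr⁻¹
Accumulation ratio R = 1 / (1 − e^(−kτ)) = 1 / (1 − e^(−0.03830×7.50)) = 1 / (1 − 0.7503) = 4.006
Loading dose = maintenance dose × R = 363 × 4.006 ≈ 1450 mg

1450 mg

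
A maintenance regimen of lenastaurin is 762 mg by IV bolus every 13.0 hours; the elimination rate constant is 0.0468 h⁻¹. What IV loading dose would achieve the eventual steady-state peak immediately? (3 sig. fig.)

Accumulation ratio R = 1 / (1 − e^(−kτ)) = 1 / (1 − e^(−0.04680×13.0)) = 1 / (1 − 0.5442) = 2.194
Loading dose = maintenance dose × R = 762 × 2.194 ≈ 1670 mg

1670 mg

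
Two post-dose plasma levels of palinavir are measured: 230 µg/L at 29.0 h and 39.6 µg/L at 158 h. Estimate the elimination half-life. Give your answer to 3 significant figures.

k = ln(C₁/C₂) / (t₂ − t₁) = ln(230/39.6) / (158 − 29.0)
  = 1.759 / 129.0 = 0.01364 h⁻¹
t½ = ln 2 / k = ln 2 / 0.01364 ≈ 50.8 hours

50.8 hours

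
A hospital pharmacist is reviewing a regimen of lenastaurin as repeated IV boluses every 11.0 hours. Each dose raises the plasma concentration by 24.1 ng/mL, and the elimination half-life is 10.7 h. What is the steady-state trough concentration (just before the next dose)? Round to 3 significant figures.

23.2 ng/mL

k = ln 2 / 10.7 = 0.06478 h⁻¹
Fraction remaining after one interval: e^(−kτ) = e^(−0.06478 × 11.0) = 0.4904
R = 1 / (1 − 0.4904) = 1.962
Css,max = 24.1 × 1.962 = 47.29 ng/mL
Css,min = Css,max × e^(−kτ) = 47.29 × 0.4904 ≈ 23.2 ng/mL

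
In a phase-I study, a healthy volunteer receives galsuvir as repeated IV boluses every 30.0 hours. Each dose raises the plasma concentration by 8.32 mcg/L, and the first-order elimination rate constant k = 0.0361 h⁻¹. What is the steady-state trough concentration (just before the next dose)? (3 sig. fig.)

4.26 mcg/L

Fraction remaining after one interval: e^(−kτ) = e^(−0.03610 × 30.0) = 0.3386
R = 1 / (1 − 0.3386) = 1.512
Css,max = 8.32 × 1.512 = 12.58 mcg/L
Css,min = Css,max × e^(−kτ) = 12.58 × 0.3386 ≈ 4.26 mcg/L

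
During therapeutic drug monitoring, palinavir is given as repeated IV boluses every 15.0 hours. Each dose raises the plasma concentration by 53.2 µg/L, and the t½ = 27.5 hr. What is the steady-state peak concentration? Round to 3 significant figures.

k = ln 2 / 27.5 = 0.02521 hr⁻¹
Fraction remaining after one interval: e^(−kτ) = e^(−0.02521 × 15.0) = 0.6852
R = 1 / (1 − 0.6852) = 3.176
Css,max = 53.2 × 3.176 ≈ 169 µg/L

169 µg/L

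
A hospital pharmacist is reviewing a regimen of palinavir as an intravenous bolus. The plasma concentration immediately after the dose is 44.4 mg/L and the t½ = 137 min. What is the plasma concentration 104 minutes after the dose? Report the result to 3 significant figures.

26.2 mg/L

k = ln 2 / 137 = 0.005059 min⁻¹
104 min is 0.7591 half-lives, so C = 44.4 × (1/2)^0.7591 = 44.4 × 0.5909 ≈ 26.2 mg/L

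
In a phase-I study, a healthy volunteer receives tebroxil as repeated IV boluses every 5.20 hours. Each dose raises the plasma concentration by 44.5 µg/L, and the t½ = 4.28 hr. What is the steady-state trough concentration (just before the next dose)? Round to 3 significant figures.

k = ln 2 / 4.28 = 0.1620 hr⁻¹
Fraction remaining after one interval: e^(−kτ) = e^(−0.1620 × 5.20) = 0.4308
R = 1 / (1 − 0.4308) = 1.757
Css,max = 44.5 × 1.757 = 78.18 µg/L
Css,min = Css,max × e^(−kτ) = 78.18 × 0.4308 ≈ 33.7 µg/L

33.7 µg/L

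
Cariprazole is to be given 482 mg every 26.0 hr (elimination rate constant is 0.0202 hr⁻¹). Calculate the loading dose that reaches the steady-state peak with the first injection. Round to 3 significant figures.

1180 mg

Accumulation ratio R = 1 / (1 − e^(−kτ)) = 1 / (1 − e^(−0.02020×26.0)) = 1 / (1 − 0.5914) = 2.448
Loading dose = maintenance dose × R = 482 × 2.448 ≈ 1180 mg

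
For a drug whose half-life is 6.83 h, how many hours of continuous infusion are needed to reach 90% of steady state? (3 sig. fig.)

22.7 hours

k = ln 2 / 6.83 = 0.1015 h⁻¹
f = 1 − e^(−kt)  ⇒  t = −ln(1 − f) / k
t = −ln(1 − 0.9) / 0.1015 = 2.303 / 0.1015 ≈ 22.7 hours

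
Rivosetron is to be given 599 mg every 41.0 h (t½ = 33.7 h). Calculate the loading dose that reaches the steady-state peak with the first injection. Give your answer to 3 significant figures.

k = ln 2 / 33.7 = 0.02057 h⁻¹
Accumulation ratio R = 1 / (1 − e^(−kτ)) = 1 / (1 − e^(−0.02057×41.0)) = 1 / (1 − 0.4303) = 1.755
Loading dose = maintenance dose × R = 599 × 1.755 ≈ 1050 mg

1050 mg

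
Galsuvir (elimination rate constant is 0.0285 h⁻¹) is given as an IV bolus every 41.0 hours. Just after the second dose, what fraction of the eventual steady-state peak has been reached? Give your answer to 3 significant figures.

f_n = 1 − e^(−nkτ) = 1 − e^(−2 × 0.02850 × 41.0) = 1 − e^(−2.337) = 1 − 0.09662 ≈ 0.903

0.903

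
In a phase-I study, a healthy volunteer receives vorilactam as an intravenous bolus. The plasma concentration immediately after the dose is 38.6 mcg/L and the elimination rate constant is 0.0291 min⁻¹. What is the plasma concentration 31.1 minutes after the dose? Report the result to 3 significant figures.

15.6 mcg/L

C(t) = C₀ e^(−kt) = 38.6 × e^(−0.02910 × 31.1) = 38.6 × e^(−0.9050) = 38.6 × 0.4045 ≈ 15.6 mcg/L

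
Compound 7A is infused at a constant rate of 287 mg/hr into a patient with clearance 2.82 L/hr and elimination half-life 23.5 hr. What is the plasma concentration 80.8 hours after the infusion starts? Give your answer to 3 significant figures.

92.4 µg/mL

Css = rate / CL = 287 / 2.82 = 101.8 µg/mL
k = ln 2 / 23.5 = 0.02950 hr⁻¹
C(t) = Css (1 − e^(−kt)) = 101.8 × (1 − e^(−2.383)) = 101.8 × 0.9077 ≈ 92.4 µg/mL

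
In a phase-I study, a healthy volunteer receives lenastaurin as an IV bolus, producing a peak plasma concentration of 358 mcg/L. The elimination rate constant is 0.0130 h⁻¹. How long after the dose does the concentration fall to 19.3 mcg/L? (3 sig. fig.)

C(t) = C₀ e^(−kt)  ⇒  t = ln(C₀/C) / k
t = ln(358/19.3) / 0.01300 = 2.920 / 0.01300 ≈ 225 hours

225 hours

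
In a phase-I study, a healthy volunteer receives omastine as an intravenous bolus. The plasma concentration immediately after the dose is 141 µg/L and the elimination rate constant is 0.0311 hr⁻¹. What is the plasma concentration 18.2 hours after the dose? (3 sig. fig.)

C(t) = C₀ e^(−kt) = 141 × e^(−0.03110 × 18.2) = 141 × e^(−0.5660) = 141 × 0.5678 ≈ 80.1 µg/L

80.1 µg/L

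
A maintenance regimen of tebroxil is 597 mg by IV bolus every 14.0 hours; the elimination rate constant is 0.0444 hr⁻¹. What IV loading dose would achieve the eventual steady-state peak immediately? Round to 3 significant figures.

1290 mg

Accumulation ratio R = 1 / (1 − e^(−kτ)) = 1 / (1 − e^(−0.04440×14.0)) = 1 / (1 − 0.5371) = 2.160
Loading dose = maintenance dose × R = 597 × 2.160 ≈ 1290 mg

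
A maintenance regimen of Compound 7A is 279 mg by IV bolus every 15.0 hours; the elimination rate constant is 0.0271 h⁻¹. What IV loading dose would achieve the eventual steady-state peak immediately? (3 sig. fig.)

Accumulation ratio R = 1 / (1 − e^(−kτ)) = 1 / (1 − e^(−0.02710×15.0)) = 1 / (1 − 0.6660) = 2.994
Loading dose = maintenance dose × R = 279 × 2.994 ≈ 835 mg

835 mg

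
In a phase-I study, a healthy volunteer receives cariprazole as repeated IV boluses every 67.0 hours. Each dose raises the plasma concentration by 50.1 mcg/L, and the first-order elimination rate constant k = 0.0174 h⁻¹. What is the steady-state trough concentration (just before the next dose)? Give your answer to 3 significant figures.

Fraction remaining after one interval: e^(−kτ) = e^(−0.01740 × 67.0) = 0.3117
R = 1 / (1 − 0.3117) = 1.453
Css,max = 50.1 × 1.453 = 72.79 mcg/L
Css,min = Css,max × e^(−kτ) = 72.79 × 0.3117 ≈ 22.7 mcg/L

22.7 mcg/L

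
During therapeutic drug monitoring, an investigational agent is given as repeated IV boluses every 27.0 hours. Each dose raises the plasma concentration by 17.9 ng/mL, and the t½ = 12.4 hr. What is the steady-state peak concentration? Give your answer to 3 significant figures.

k = ln 2 / 12.4 = 0.05590 hr⁻¹
Fraction remaining after one interval: e^(−kτ) = e^(−0.05590 × 27.0) = 0.2211
R = 1 / (1 − 0.2211) = 1.284
Css,max = 17.9 × 1.284 ≈ 23.0 ng/mL

23.0 ng/mL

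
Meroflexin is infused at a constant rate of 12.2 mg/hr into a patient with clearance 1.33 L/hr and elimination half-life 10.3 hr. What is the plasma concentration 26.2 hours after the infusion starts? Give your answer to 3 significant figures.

Css = rate / CL = 12.2 / 1.33 = 9.173 µg/mL
k = ln 2 / 10.3 = 0.06730 hr⁻¹
C(t) = Css (1 − e^(−kt)) = 9.173 × (1 − e^(−1.763)) = 9.173 × 0.8285 ≈ 7.60 µg/mL

7.60 µg/mL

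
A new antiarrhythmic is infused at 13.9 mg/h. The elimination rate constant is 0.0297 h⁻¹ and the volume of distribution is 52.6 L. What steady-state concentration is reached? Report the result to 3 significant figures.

CL = k · V = 0.0297 × 52.6 = 1.562 L/h
Css = rate / CL = 13.9 / 1.562 ≈ 8.90 µg/mL

8.90 µg/mL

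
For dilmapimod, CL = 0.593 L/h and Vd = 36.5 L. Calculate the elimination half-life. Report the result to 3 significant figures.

42.7 hours

k = CL / V = 0.593 / 36.5 = 0.01625 h⁻¹
t½ = ln 2 / k = ln 2 / 0.01625 ≈ 42.7 hours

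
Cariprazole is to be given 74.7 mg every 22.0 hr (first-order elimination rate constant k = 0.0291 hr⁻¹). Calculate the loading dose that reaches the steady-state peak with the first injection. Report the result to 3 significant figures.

158 mg

Accumulation ratio R = 1 / (1 − e^(−kτ)) = 1 / (1 − e^(−0.02910×22.0)) = 1 / (1 − 0.5272) = 2.115
Loading dose = maintenance dose × R = 74.7 × 2.115 ≈ 158 mg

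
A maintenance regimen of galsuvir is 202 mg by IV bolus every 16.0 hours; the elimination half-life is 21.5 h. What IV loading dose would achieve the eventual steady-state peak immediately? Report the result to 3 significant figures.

501 mg

k = ln 2 / 21.5 = 0.03224 h⁻¹
Accumulation ratio R = 1 / (1 − e^(−kτ)) = 1 / (1 − e^(−0.03224×16.0)) = 1 / (1 − 0.5970) = 2.481
Loading dose = maintenance dose × R = 202 × 2.481 ≈ 501 mg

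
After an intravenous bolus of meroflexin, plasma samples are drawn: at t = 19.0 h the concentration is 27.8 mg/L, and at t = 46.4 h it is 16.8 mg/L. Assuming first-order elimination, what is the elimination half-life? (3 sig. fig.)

k = ln(C₁/C₂) / (t₂ − t₁) = ln(27.8/16.8) / (46.4 − 19.0)
  = 0.5037 / 27.40 = 0.01838 h⁻¹
t½ = ln 2 / k = ln 2 / 0.01838 ≈ 37.7 hours

37.7 hours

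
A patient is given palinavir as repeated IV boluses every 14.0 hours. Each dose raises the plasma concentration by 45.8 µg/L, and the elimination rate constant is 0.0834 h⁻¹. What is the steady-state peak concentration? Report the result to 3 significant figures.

66.5 µg/L

Fraction remaining after one interval: e^(−kτ) = e^(−0.08340 × 14.0) = 0.3111
R = 1 / (1 − 0.3111) = 1.452
Css,max = 45.8 × 1.452 ≈ 66.5 µg/L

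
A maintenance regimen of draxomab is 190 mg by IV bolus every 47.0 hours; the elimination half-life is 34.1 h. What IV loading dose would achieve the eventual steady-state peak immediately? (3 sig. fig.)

k = ln 2 / 34.1 = 0.02033 h⁻¹
Accumulation ratio R = 1 / (1 − e^(−kτ)) = 1 / (1 − e^(−0.02033×47.0)) = 1 / (1 − 0.3847) = 1.625
Loading dose = maintenance dose × R = 190 × 1.625 ≈ 309 mg

309 mg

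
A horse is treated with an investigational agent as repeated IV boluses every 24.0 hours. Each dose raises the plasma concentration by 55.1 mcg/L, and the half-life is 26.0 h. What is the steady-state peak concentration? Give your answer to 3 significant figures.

117 mcg/L

k = ln 2 / 26.0 = 0.02666 h⁻¹
Fraction remaining after one interval: e^(−kτ) = e^(−0.02666 × 24.0) = 0.5274
R = 1 / (1 − 0.5274) = 2.116
Css,max = 55.1 × 2.116 ≈ 117 mcg/L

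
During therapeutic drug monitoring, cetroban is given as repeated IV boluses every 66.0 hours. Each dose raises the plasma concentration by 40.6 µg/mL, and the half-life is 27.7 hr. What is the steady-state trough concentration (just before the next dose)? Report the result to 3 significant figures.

k = ln 2 / 27.7 = 0.02502 hr⁻¹
Fraction remaining after one interval: e^(−kτ) = e^(−0.02502 × 66.0) = 0.1918
R = 1 / (1 − 0.1918) = 1.237
Css,max = 40.6 × 1.237 = 50.23 µg/mL
Css,min = Css,max × e^(−kτ) = 50.23 × 0.1918 ≈ 9.63 µg/mL

9.63 µg/mL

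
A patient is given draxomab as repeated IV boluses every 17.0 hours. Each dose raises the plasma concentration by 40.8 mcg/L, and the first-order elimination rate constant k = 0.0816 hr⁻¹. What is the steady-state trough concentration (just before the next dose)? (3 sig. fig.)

Fraction remaining after one interval: e^(−kτ) = e^(−0.08160 × 17.0) = 0.2498
R = 1 / (1 − 0.2498) = 1.333
Css,max = 40.8 × 1.333 = 54.38 mcg/L
Css,min = Css,max × e^(−kτ) = 54.38 × 0.2498 ≈ 13.6 mcg/L

13.6 mcg/L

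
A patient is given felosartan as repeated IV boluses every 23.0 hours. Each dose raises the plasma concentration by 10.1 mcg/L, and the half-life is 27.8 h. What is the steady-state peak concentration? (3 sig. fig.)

23.1 mcg/L

k = ln 2 / 27.8 = 0.02493 h⁻¹
Fraction remaining after one interval: e^(−kτ) = e^(−0.02493 × 23.0) = 0.5636
R = 1 / (1 − 0.5636) = 2.291
Css,max = 10.1 × 2.291 ≈ 23.1 mcg/L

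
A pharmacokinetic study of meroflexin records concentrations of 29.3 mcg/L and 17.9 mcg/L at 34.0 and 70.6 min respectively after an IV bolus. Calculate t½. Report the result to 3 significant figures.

51.5 minutes

k = ln(C₁/C₂) / (t₂ − t₁) = ln(29.3/17.9) / (70.6 − 34.0)
  = 0.4928 / 36.60 = 0.01346 min⁻¹
t½ = ln 2 / k = ln 2 / 0.01346 ≈ 51.5 minutes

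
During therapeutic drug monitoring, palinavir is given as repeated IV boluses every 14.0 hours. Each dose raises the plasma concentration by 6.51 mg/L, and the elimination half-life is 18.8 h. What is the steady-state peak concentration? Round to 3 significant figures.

16.1 mg/L

k = ln 2 / 18.8 = 0.03687 h⁻¹
Fraction remaining after one interval: e^(−kτ) = e^(−0.03687 × 14.0) = 0.5968
R = 1 / (1 − 0.5968) = 2.480
Css,max = 6.51 × 2.480 ≈ 16.1 mg/L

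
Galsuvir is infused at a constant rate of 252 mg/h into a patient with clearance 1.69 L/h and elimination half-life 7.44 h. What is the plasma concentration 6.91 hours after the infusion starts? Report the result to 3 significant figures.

70.8 µg/mL

Css = rate / CL = 252 / 1.69 = 149.1 µg/mL
k = ln 2 / 7.44 = 0.09316 h⁻¹
C(t) = Css (1 − e^(−kt)) = 149.1 × (1 − e^(−0.6438)) = 149.1 × 0.4747 ≈ 70.8 µg/mL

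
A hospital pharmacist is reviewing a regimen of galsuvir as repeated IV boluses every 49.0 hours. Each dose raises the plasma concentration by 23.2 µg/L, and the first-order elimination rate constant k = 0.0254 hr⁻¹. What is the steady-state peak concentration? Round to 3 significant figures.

Fraction remaining after one interval: e^(−kτ) = e^(−0.02540 × 49.0) = 0.2881
R = 1 / (1 − 0.2881) = 1.405
Css,max = 23.2 × 1.405 ≈ 32.6 µg/L

32.6 µg/L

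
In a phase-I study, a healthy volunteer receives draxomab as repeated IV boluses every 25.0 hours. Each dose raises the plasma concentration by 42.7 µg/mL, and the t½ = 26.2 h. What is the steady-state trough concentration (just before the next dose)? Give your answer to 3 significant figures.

k = ln 2 / 26.2 = 0.02646 h⁻¹
Fraction remaining after one interval: e^(−kτ) = e^(−0.02646 × 25.0) = 0.5161
R = 1 / (1 − 0.5161) = 2.067
Css,max = 42.7 × 2.067 = 88.25 µg/mL
Css,min = Css,max × e^(−kτ) = 88.25 × 0.5161 ≈ 45.5 µg/mL

45.5 µg/mL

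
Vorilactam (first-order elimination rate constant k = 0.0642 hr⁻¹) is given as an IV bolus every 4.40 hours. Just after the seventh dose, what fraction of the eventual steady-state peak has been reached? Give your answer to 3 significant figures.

0.862

f_n = 1 − e^(−nkτ) = 1 − e^(−7 × 0.06420 × 4.40) = 1 − e^(−1.977) = 1 − 0.1384 ≈ 0.862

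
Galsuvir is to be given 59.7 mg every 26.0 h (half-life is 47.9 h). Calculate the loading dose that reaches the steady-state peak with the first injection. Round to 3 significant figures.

k = ln 2 / 47.9 = 0.01447 h⁻¹
Accumulation ratio R = 1 / (1 − e^(−kτ)) = 1 / (1 − e^(−0.01447×26.0)) = 1 / (1 − 0.6864) = 3.189
Loading dose = maintenance dose × R = 59.7 × 3.189 ≈ 190 mg

190 mg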